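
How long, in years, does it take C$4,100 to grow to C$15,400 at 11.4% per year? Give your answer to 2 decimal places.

n = ln(15400/4100) / ln(1+0.114) = ln(3.75610) / 0.107957 = 12.2584 years

12.26 years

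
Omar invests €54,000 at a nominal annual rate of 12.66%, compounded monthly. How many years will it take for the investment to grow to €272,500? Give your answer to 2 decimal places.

Periodic rate i = 0.1266/12 = 0.01055.
(1+i)^n = 272500/54000 = 5.04630, so n = ln 5.04630 / ln 1.01055 = 154.2349 months
= 154.2349/12 years

12.85 years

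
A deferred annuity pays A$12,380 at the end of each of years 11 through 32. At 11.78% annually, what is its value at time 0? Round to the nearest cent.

Value one period before first payment (t=10): 12380 × [1 − (1+0.1178)^(−22)] / 0.1178 = 12380 × 7.756402 = 96,024.2609
PV₀ = 96,024.2609 / (1+0.1178)^10 = 96,024.2609 / 3.045377 = 31,531.1580

A$31,531.16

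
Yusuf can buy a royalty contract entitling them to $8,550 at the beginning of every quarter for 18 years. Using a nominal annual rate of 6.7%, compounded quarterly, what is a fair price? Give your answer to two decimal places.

With 4 periods per year: i = 0.01675, n = 72.
Annuity factor a(72|0.01675) × (1+i) = 42.345481; PV = 8550 × 42.345481 = 362,053.8589
Payments are at the start of each period, so multiply by (1+i).

$362,053.86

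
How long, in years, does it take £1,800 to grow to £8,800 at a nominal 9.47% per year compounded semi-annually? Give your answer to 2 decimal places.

Periodic rate i = 0.0947/2 = 0.04735.
n = ln(8800/1800) / ln(1+0.04735) = ln(4.88889) / 0.046263 = 34.3030 half-years
= 34.3030/2 years

17.15 years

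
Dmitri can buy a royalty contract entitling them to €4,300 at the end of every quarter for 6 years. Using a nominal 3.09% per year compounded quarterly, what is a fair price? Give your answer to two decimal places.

i = 0.0309/4 = 0.007725 per quarter; n = 6·4 = 24.
PV = PMT · [1 − (1+i)^(−n)] / i = 4300 · 21.829904 = 93,868.5851

€93,868.59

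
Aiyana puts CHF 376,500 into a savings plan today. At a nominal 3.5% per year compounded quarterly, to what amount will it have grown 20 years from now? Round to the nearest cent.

CHF 755,872.94

With 4 periods per year: i = 0.00875, n = 80.
376,500 × (1+0.00875)^80 = 376,500 × 2.007631 = 755,872.9416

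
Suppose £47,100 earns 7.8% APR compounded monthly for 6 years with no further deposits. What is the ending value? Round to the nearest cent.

With 12 periods per year: i = 0.0065, n = 72.
47,100 × (1+0.0065)^72 = 47,100 × 1.594381 = 75,095.3440

£75,095.34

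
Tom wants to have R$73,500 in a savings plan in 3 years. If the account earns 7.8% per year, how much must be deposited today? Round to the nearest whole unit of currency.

R$58,672

Discount factor = (1+0.078)^(−3) = 0.798259; PV = 73,500 × 0.798259 = 58,672.0221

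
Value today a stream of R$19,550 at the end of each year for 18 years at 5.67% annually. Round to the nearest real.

Annuity factor a(18|0.0567) = 11.101073; PV = 19550 × 11.101073 = 217,025.9794

R$217,026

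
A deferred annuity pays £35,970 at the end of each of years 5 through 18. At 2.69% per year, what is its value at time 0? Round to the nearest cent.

Value one period before first payment (t=4): 35970 × [1 − (1+0.0269)^(−14)] / 0.0269 = 35970 × 11.538526 = 415,040.7878
Discount back 4 years: 415,040.7878 × (1+0.0269)^(−4) = 415,040.7878 × 0.899264 = 373,231.3910

£373,231.39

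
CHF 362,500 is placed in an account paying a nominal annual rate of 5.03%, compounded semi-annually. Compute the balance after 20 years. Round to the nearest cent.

Periodic rate i = 0.0503/2 = 0.02515; n = 20 × 2 = 40 periods.
362,500 × (1+0.02515)^40 = 362,500 × 2.700826 = 979,049.5050

CHF 979,049.51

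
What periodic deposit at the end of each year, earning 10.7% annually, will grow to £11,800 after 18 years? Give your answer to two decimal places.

FV-annuity factor = 48.901184; PMT = 11800 / 48.901184 = 241.3030

£241.30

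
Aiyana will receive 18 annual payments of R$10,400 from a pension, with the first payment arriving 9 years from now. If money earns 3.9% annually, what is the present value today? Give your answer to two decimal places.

R$97,736.19

Value one period before first payment (t=8): 10400 × [1 − (1+0.039)^(−18)] / 0.039 = 10400 × 12.762815 = 132,733.2721
Discount back 8 years: 132,733.2721 × (1+0.039)^(−8) = 132,733.2721 × 0.736335 = 97,736.1934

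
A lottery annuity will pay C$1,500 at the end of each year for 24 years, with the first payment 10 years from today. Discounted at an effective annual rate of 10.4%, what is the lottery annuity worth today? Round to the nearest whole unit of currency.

C$5,369

Value one period before first payment (t=9): 1500 × [1 − (1+0.104)^(−24)] / 0.104 = 1500 × 8.720620 = 13,080.9297
Discount back 9 years: 13,080.9297 × (1+0.104)^(−9) = 13,080.9297 × 0.410467 = 5,369.2911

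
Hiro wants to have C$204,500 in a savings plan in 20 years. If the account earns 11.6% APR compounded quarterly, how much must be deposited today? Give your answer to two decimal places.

Periodic rate i = 0.116/4 = 0.029; n = 20 × 4 = 80 periods.
Discount factor = (1+0.029)^(−80) = 0.101571; PV = 204,500 × 0.101571 = 20,771.2834

C$20,771.28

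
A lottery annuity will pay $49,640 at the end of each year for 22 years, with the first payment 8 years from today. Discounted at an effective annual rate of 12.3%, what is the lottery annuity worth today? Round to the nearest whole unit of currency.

$165,210

PV at t=7 (ordinary 22-year annuity): 49640 × a(22|0.123) = 49640 × 7.496591 = 372,130.7569
PV₀ = 372,130.7569 / (1+0.123)^7 = 372,130.7569 / 2.252466 = 165,210.3581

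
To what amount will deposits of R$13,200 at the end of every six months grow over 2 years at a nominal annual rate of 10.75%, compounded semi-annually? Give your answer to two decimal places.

R$57,211.59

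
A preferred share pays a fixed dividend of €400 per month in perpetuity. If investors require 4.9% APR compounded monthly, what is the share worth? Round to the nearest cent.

€97,959.18

Periodic rate i = 0.049/12 = 0.00408333.
PV = PMT / i = 400 / 0.00408333 = 97,959.1837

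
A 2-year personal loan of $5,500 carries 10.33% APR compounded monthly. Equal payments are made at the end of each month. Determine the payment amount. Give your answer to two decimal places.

Periodic rate i = 0.1033/12 = 0.00860833; n = 2 × 12 = 24 periods.
PMT = 5500 / ( [1 − (1+0.00860833)^(−24)] / 0.00860833 ) = 5500 / 21.599492 = 254.6356

$254.64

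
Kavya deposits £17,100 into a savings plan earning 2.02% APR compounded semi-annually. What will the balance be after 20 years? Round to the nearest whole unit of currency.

£25,561

Periodic rate i = 0.0202/2 = 0.0101; n = 20 × 2 = 40 periods.
FV = 17,100 × (1 + 0.0101)^40 = 25,560.5947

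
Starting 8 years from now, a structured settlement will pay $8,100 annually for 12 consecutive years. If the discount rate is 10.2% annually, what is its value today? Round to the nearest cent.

Value one period before first payment (t=7): 8100 × [1 − (1+0.102)^(−12)] / 0.102 = 8100 × 6.747448 = 54,654.3260
Discount back 7 years: 54,654.3260 × (1+0.102)^(−7) = 54,654.3260 × 0.506674 = 27,691.9399

$27,691.94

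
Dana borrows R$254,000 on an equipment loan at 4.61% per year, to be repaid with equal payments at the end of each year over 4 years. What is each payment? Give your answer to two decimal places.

R$70,983.20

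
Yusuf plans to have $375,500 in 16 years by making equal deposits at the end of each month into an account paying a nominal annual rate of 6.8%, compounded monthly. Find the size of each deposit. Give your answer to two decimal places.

Periodic rate i = 0.068/12 = 0.00566667; n = 16 × 12 = 192 periods.
FV-annuity factor = 345.746382; PMT = 375500 / 345.746382 = 1,086.0562

$1,086.06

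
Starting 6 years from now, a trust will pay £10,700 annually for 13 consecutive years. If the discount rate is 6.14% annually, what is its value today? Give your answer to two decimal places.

Value one period before first payment (t=5): 10700 × [1 − (1+0.0614)^(−13)] / 0.0614 = 10700 × 8.780732 = 93,953.8282
Discount back 5 years: 93,953.8282 × (1+0.0614)^(−5) = 93,953.8282 × 0.742343 = 69,745.9612

£69,745.96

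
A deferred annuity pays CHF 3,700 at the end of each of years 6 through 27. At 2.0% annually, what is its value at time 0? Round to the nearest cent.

PV at t=5 (ordinary 22-year annuity): 3700 × a(22|0.02) = 3700 × 17.658048 = 65,334.7783
PV₀ = 65,334.7783 / (1+0.02)^5 = 65,334.7783 / 1.104081 = 59,175.7217

CHF 59,175.72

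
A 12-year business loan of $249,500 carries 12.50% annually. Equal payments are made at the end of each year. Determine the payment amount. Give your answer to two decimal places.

$41,215.99

Annuity-PV factor = 6.053476; PMT = 249500 / 6.053476 = 41,215.9876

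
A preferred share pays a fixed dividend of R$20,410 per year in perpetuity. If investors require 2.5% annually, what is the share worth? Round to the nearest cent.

R$816,400.00

PV = C/r = 20410/0.025 = 816,400.0000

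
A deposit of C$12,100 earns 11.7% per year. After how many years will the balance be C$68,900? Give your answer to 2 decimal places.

(1+i)^n = 68900/12100 = 5.69421, so n = ln 5.69421 / ln 1.117 = 15.7208 years

15.72 years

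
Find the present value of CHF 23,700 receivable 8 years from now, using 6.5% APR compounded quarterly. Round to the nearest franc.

CHF 14,149

With 4 periods per year: i = 0.01625, n = 32.
Discount factor = (1+0.01625)^(−32) = 0.597011; PV = 23,700 × 0.597011 = 14,149.1539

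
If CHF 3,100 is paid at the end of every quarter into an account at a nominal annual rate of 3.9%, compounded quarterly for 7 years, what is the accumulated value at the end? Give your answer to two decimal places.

CHF 99,252.16

With 4 periods per year: i = 0.00975, n = 28.
Accumulation factor s(28|0.00975) = 32.016825; FV = 3100 × 32.016825 = 99,252.1562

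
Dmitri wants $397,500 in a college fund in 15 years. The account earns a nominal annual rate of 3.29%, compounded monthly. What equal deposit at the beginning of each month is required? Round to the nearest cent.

i = 0.0329/12 = 0.00274167 per month; n = 15·12 = 180.
FV-annuity factor × (1+i) = 232.953136; PMT = 397500 / 232.953136 = 1,706.3518

$1,706.35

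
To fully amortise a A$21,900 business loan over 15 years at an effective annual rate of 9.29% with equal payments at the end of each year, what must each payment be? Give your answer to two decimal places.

A$2,763.57

PMT = 21900 / ( [1 − (1+0.0929)^(−15)] / 0.0929 ) = 21900 / 7.924527 = 2,763.5718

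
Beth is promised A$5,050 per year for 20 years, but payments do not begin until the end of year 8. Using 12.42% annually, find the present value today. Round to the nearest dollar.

A$16,194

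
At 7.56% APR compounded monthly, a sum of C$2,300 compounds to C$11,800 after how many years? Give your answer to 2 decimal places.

21.70 years

Periodic rate i = 0.0756/12 = 0.0063.
n = ln(11800/2300) / ln(1+0.0063) = ln(5.13043) / 0.006280 = 260.3708 months
= 260.3708/12 years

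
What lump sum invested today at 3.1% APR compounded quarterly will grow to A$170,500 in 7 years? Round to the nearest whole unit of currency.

A$137,355

Periodic rate i = 0.031/4 = 0.00775; n = 7 × 4 = 28 periods.
Discount factor = (1+0.00775)^(−28) = 0.805604; PV = 170,500 × 0.805604 = 137,355.4172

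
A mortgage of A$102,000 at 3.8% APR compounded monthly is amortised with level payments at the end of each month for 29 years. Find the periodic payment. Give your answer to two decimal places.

Periodic rate i = 0.038/12 = 0.00316667; n = 29 × 12 = 348 periods.
PMT = 102000 / ( [1 − (1+0.00316667)^(−348)] / 0.00316667 ) = 102000 / 210.699495 = 484.1018

A$484.10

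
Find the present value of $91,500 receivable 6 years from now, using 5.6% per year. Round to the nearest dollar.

$65,984

Discount factor = (1+0.056)^(−6) = 0.721135; PV = 91,500 × 0.721135 = 65,983.8398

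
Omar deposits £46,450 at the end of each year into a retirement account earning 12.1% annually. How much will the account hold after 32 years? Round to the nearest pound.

FV = 46450 × [(1+0.121)^32 − 1] / 0.121 = 46450 × 311.326311 = 14,461,107.1269

£14,461,107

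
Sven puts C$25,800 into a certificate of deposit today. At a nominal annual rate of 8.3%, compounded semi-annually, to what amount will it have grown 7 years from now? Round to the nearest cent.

Periodic rate i = 0.083/2 = 0.0415; n = 7 × 2 = 14 periods.
FV = PV·(1+i)^n = 25,800 × 1.766973 = 45,587.8957

C$45,587.90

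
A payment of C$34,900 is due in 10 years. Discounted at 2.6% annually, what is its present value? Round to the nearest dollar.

PV = FV·(1+i)^(−n) = 34,900 × 0.773618 = 26,999.2574

C$26,999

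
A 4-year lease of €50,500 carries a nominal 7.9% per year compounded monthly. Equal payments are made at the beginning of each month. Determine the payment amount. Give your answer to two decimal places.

€1,222.44

With 12 periods per year: i = 0.00658333, n = 48.
Annuity-PV factor × (1+i) = 41.310964; PMT = 50500 / 41.310964 = 1,222.4358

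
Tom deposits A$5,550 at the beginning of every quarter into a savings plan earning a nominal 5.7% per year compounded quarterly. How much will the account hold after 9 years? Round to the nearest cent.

A$262,397.55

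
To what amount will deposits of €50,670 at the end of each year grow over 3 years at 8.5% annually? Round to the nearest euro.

€165,297

FV = 50670 × [(1+0.085)^3 − 1] / 0.085 = 50670 × 3.262225 = 165,296.9407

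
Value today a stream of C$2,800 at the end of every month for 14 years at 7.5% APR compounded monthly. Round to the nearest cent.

Periodic rate i = 0.075/12 = 0.00625; n = 14 × 12 = 168 periods.
Annuity factor a(168|0.00625) = 103.826706; PV = 2800 × 103.826706 = 290,714.7754

C$290,714.78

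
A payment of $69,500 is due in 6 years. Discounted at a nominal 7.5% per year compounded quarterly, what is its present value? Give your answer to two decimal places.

$44,500.19

i = 0.075/4 = 0.01875 per quarter; n = 6·4 = 24.
Discount factor = (1+0.01875)^(−24) = 0.640291; PV = 69,500 × 0.640291 = 44,500.1918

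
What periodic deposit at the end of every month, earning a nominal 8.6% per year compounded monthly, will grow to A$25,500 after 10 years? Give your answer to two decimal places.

With 12 periods per year: i = 0.00716667, n = 120.
FV-annuity factor = 189.198688; PMT = 25500 / 189.198688 = 134.7789

A$134.78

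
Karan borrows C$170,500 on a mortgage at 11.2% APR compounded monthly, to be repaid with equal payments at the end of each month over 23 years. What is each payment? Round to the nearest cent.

Periodic rate i = 0.112/12 = 0.00933333; n = 23 × 12 = 276 periods.
Annuity-PV factor = 98.893708; PMT = 170500 / 98.893708 = 1,724.0733

C$1,724.07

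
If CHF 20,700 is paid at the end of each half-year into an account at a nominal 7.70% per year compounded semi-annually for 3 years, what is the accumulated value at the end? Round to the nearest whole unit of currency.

Periodic rate i = 0.077/2 = 0.0385; n = 3 × 2 = 6 periods.
FV = PMT · [(1+i)^n − 1] / i = 20700 · 6.608014 = 136,785.8953

CHF 136,786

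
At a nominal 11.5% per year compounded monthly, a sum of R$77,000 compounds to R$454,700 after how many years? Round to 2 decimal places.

Periodic rate i = 0.115/12 = 0.00958333.
(1+i)^n = 454700/77000 = 5.90519, so n = ln 5.90519 / ln 1.00958 = 186.1908 months
= 186.1908/12 years

15.52 years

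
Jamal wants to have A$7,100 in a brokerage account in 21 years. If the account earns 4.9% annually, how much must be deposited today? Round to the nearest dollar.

PV = FV·(1+i)^(−n) = 7,100 × 0.366197 = 2,599.9985

A$2,600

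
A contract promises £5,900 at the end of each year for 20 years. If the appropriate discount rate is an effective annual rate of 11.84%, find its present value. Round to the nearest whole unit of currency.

PV = PMT · [1 − (1+i)^(−n)] / i = 5900 · 7.544987 = 44,515.4217

£44,515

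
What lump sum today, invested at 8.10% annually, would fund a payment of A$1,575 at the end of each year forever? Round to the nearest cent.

PV = PMT / i = 1575 / 0.081 = 19,444.4444

A$19,444.44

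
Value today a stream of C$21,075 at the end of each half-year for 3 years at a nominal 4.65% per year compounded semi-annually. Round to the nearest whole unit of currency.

With 2 periods per year: i = 0.02325, n = 6.
Annuity factor a(6|0.02325) = 5.540509; PV = 21075 × 5.540509 = 116,766.2175

C$116,766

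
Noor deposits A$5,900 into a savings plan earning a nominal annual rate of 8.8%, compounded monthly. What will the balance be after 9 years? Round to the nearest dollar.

i = 0.088/12 = 0.00733333 per month; n = 9·12 = 108.
FV = 5,900 × (1 + 0.00733333)^108 = 12,988.4756

A$12,988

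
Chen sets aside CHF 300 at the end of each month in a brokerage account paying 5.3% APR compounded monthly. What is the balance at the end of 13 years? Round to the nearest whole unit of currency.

CHF 67,157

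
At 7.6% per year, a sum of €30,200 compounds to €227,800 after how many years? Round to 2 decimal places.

27.59 years

n = ln(227800/30200) / ln(1+0.076) = ln(7.54305) / 0.073250 = 27.5852 years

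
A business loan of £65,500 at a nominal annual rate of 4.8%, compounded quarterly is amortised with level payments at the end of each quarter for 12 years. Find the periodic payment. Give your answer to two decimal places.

£1,803.05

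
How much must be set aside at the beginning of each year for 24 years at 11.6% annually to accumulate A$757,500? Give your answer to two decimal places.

A$6,089.61

FV-annuity factor × (1+i) = 124.392294; PMT = 757500 / 124.392294 = 6,089.6055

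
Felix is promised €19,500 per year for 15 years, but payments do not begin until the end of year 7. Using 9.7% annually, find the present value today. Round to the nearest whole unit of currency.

Value one period before first payment (t=6): 19500 × [1 − (1+0.097)^(−15)] / 0.097 = 19500 × 7.738120 = 150,893.3368
PV₀ = 150,893.3368 / (1+0.097)^6 = 150,893.3368 / 1.742769 = 86,582.5350

€86,583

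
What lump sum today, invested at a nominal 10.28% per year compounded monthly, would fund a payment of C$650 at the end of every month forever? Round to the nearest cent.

C$75,875.49

Periodic rate i = 0.1028/12 = 0.00856667.
PV = PMT / i = 650 / 0.00856667 = 75,875.4864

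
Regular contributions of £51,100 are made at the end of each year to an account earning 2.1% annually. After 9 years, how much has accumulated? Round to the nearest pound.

FV = 51100 × [(1+0.021)^9 − 1] / 0.021 = 51100 × 9.794236 = 500,485.4461

£500,485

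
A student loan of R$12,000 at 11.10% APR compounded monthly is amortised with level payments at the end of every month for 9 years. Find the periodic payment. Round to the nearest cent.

Periodic rate i = 0.111/12 = 0.00925; n = 9 × 12 = 108 periods.
PMT = 12000 / ( [1 − (1+0.00925)^(−108)] / 0.00925 ) = 12000 / 68.114334 = 176.1744

R$176.17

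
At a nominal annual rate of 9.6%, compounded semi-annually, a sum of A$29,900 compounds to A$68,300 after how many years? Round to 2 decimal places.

Periodic rate i = 0.096/2 = 0.048.
n = ln(68300/29900) / ln(1+0.048) = ln(2.28428) / 0.046884 = 17.6192 half-years
= 17.6192/2 years

8.81 years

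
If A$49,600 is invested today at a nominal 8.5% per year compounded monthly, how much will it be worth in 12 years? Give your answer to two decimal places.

A$137,056.78

i = 0.085/12 = 0.00708333 per month; n = 12·12 = 144.
FV = PV·(1+i)^n = 49,600 × 2.763242 = 137,056.7814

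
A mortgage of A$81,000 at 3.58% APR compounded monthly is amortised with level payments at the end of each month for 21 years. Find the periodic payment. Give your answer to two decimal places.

A$457.71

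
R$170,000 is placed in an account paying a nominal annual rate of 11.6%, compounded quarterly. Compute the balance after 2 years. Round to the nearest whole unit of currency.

i = 0.116/4 = 0.029 per quarter; n = 2·4 = 8.
170,000 × (1+0.029)^8 = 170,000 × 1.256964 = 213,683.9580

R$213,684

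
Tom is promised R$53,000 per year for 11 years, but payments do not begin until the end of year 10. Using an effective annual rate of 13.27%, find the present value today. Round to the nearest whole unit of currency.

R$97,083

PV at t=9 (ordinary 11-year annuity): 53000 × a(11|0.1327) = 53000 × 5.622133 = 297,973.0648
PV₀ = 297,973.0648 / (1+0.1327)^9 = 297,973.0648 / 3.069263 = 97,082.9363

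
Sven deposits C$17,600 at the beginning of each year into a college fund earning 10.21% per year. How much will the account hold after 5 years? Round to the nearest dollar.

C$118,916

Accumulation factor s(5|0.1021) × (1+i) = 6.756616; FV = 17600 × 6.756616 = 118,916.4467
(annuity-due: payments at period start, so ×(1+i).)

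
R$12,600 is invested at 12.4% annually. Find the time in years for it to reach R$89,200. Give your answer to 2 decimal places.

16.74 years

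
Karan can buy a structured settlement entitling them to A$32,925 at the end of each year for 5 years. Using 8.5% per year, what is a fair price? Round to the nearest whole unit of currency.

PV = 32925 × [1 − (1+0.085)^(−5)] / 0.085 = 32925 × 3.940642 = 129,745.6404

A$129,746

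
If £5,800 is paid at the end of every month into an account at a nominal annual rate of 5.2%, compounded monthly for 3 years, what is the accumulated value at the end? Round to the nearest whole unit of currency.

i = 0.052/12 = 0.00433333 per month; n = 3·12 = 36.
FV = 5800 × [(1+0.00433333)^36 − 1] / 0.00433333 = 5800 × 38.869002 = 225,440.2140

£225,440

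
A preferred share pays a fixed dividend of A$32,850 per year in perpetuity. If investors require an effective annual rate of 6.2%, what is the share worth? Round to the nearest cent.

A$529,838.71

PV = PMT / i = 32850 / 0.062 = 529,838.7097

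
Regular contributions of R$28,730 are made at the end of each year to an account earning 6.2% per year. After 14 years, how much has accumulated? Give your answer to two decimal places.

Accumulation factor s(14|0.062) = 21.312322; FV = 28730 × 21.312322 = 612,303.0014

R$612,303.00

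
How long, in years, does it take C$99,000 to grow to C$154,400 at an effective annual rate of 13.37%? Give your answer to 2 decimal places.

(1+i)^n = 154400/99000 = 1.55960, so n = ln 1.55960 / ln 1.1337 = 3.5416 years

3.54 years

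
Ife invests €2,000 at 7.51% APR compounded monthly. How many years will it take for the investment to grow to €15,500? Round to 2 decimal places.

Periodic rate i = 0.0751/12 = 0.00625833.
n = ln(15500/2000) / ln(1+0.00625833) = ln(7.75000) / 0.006239 = 328.2174 months
= 328.2174/12 years

27.35 years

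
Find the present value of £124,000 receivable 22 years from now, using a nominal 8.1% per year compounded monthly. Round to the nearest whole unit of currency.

With 12 periods per year: i = 0.00675, n = 264.
Discount factor = (1+0.00675)^(−264) = 0.169312; PV = 124,000 × 0.169312 = 20,994.6761

£20,995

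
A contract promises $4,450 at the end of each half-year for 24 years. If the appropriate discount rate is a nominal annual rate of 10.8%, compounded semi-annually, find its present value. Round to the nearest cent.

Periodic rate i = 0.108/2 = 0.054; n = 24 × 2 = 48 periods.
PV = PMT · [1 − (1+i)^(−n)] / i = 4450 · 17.035123 = 75,806.2980

$75,806.30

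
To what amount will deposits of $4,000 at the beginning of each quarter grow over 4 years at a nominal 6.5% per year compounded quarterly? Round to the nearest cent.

$73,600.88

With 4 periods per year: i = 0.01625, n = 16.
FV = 4000 × [(1+0.01625)^16 − 1] / 0.01625 × (1+i) = 4000 × 18.400221 = 73,600.8840
(Beginning-of-period payments → annuity-due factor ×(1+i).)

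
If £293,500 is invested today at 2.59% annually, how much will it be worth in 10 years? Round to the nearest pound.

£379,017

293,500 × (1+0.0259)^10 = 293,500 × 1.291369 = 379,016.7504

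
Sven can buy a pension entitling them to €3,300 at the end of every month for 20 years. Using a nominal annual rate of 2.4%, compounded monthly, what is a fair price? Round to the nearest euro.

Periodic rate i = 0.024/12 = 0.002; n = 20 × 12 = 240 periods.
PV = PMT · [1 − (1+i)^(−n)] / i = 3300 · 190.459958 = 628,517.8622

€628,518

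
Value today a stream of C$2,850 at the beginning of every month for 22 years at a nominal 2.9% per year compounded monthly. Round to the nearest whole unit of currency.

C$557,087

With 12 periods per year: i = 0.00241667, n = 264.
PV = PMT · [1 − (1+i)^(−n)] / i × (1+i) = 2850 · 195.469227 = 557,087.2959
Payments are at the start of each period, so multiply by (1+i).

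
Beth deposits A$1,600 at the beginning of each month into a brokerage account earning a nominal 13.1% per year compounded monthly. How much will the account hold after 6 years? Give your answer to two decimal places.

A$175,615.82

i = 0.131/12 = 0.0109167 per month; n = 6·12 = 72.
FV = 1600 × [(1+0.0109167)^72 − 1] / 0.0109167 × (1+i) = 1600 × 109.759890 = 175,615.8242
Payments are at the start of each period, so multiply by (1+i).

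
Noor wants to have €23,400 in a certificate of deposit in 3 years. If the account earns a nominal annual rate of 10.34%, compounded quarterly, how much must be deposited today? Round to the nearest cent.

With 4 periods per year: i = 0.02585, n = 12.
Discount factor = (1+0.02585)^(−12) = 0.736196; PV = 23,400 × 0.736196 = 17,226.9941

€17,226.99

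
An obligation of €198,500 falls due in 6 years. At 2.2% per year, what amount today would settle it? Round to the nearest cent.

€174,202.80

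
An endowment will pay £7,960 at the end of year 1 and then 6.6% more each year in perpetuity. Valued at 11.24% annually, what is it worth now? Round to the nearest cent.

PV = PMT / (i − g) = 7960 / (0.1124 − 0.066) = 7960 / 0.046400 = 171,551.7241

£171,551.72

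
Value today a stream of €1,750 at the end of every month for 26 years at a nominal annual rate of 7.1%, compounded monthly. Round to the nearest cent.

€248,826.79

Periodic rate i = 0.071/12 = 0.00591667; n = 26 × 12 = 312 periods.
Annuity factor a(312|0.00591667) = 142.186740; PV = 1750 × 142.186740 = 248,826.7948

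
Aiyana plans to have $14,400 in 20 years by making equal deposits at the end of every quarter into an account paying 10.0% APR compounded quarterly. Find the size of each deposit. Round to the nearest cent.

$57.98

Periodic rate i = 0.1/4 = 0.025; n = 20 × 4 = 80 periods.
PMT = 14400 / ( [(1+0.025)^80 − 1] / 0.025 ) = 14400 / 248.382713 = 57.9750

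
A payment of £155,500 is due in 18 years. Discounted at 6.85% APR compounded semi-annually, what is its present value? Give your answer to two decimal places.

i = 0.0685/2 = 0.03425 per half-year; n = 18·2 = 36.
Discount factor = (1+0.03425)^(−36) = 0.297496; PV = 155,500 × 0.297496 = 46,260.6072

£46,260.61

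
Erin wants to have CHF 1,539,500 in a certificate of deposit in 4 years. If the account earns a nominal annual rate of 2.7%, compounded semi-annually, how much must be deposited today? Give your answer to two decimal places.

CHF 1,382,896.47

With 2 periods per year: i = 0.0135, n = 8.
PV = FV·(1+i)^(−n) = 1,539,500 × 0.898276 = 1,382,896.4731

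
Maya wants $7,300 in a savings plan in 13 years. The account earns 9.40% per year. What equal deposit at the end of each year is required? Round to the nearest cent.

$309.75

FV-annuity factor = 23.567312; PMT = 7300 / 23.567312 = 309.7511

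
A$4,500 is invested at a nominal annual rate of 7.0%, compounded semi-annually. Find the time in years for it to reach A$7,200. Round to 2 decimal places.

6.83 years

Periodic rate i = 0.07/2 = 0.035.
(1+i)^n = 7200/4500 = 1.60000, so n = ln 1.60000 / ln 1.035 = 13.6623 half-years
= 13.6623/2 years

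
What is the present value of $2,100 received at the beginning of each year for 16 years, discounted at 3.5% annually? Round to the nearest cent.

$26,286.56

PV = PMT · [1 − (1+i)^(−n)] / i × (1+i) = 2100 · 12.517411 = 26,286.5629
(Beginning-of-period payments → annuity-due factor ×(1+i).)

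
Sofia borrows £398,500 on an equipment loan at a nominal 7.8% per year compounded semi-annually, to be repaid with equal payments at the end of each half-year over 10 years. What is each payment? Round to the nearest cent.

Periodic rate i = 0.078/2 = 0.039; n = 10 × 2 = 20 periods.
Annuity-PV factor = 13.711465; PMT = 398500 / 13.711465 = 29,063.2689

£29,063.27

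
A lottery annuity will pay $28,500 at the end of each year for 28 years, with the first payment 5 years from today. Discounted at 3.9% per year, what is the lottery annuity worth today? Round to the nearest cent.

$412,248.98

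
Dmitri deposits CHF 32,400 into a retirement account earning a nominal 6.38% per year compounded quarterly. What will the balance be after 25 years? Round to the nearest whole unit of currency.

CHF 157,681

i = 0.0638/4 = 0.01595 per quarter; n = 25·4 = 100.
FV = 32,400 × (1 + 0.01595)^100 = 157,680.6772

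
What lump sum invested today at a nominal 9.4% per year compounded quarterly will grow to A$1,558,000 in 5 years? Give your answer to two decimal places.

With 4 periods per year: i = 0.0235, n = 20.
PV = FV·(1+i)^(−n) = 1,558,000 × 0.628410 = 979,062.7182

A$979,062.72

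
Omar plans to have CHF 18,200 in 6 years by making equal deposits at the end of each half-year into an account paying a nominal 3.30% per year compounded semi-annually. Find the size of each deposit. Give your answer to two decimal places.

CHF 1,383.91

With 2 periods per year: i = 0.0165, n = 12.
PMT = 18200 / ( [(1+0.0165)^12 − 1] / 0.0165 ) = 18200 / 13.151178 = 1,383.9064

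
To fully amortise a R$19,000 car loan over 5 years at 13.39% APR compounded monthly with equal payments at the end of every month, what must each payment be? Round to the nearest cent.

With 12 periods per year: i = 0.0111583, n = 60.
Annuity-PV factor = 43.566880; PMT = 19000 / 43.566880 = 436.1111

R$436.11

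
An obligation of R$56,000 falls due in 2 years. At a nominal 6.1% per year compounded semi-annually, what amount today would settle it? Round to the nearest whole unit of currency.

Periodic rate i = 0.061/2 = 0.0305; n = 2 × 2 = 4 periods.
PV = FV·(1+i)^(−n) = 56,000 × 0.886764 = 49,658.7796

R$49,659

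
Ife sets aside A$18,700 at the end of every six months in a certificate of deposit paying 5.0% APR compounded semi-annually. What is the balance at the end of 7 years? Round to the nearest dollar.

A$308,904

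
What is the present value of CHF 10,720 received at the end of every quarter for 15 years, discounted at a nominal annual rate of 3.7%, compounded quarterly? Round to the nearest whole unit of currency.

CHF 491,916

With 4 periods per year: i = 0.00925, n = 60.
Annuity factor a(60|0.00925) = 45.887710; PV = 10720 × 45.887710 = 491,916.2562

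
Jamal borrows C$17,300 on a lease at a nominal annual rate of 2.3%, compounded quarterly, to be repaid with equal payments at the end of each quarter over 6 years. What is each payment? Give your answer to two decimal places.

i = 0.023/4 = 0.00575 per quarter; n = 6·4 = 24.
Annuity-PV factor = 22.357731; PMT = 17300 / 22.357731 = 773.7816

C$773.78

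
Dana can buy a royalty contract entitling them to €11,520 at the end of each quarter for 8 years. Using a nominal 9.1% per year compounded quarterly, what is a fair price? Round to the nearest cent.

€259,856.30

i = 0.091/4 = 0.02275 per quarter; n = 8·4 = 32.
Annuity factor a(32|0.02275) = 22.556970; PV = 11520 × 22.556970 = 259,856.2956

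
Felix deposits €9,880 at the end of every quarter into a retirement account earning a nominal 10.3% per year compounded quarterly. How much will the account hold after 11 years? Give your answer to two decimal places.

Periodic rate i = 0.103/4 = 0.02575; n = 11 × 4 = 44 periods.
Accumulation factor s(44|0.02575) = 80.028926; FV = 9880 × 80.028926 = 790,685.7929

€790,685.79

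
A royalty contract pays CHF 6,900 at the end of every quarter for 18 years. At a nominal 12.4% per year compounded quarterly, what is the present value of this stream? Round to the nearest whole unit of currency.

CHF 197,871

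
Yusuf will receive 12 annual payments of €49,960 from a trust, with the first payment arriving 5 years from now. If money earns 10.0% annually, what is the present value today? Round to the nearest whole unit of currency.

€232,506

PV at t=4 (ordinary 12-year annuity): 49960 × a(12|0.1) = 49960 × 6.813692 = 340,412.0435
Discount back 4 years: 340,412.0435 × (1+0.1)^(−4) = 340,412.0435 × 0.683013 = 232,506.0061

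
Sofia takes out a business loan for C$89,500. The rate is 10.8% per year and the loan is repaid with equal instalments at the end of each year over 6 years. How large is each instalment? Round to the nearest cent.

C$21,033.96

PMT = 89500 / ( [1 − (1+0.108)^(−6)] / 0.108 ) = 89500 / 4.255024 = 21,033.9568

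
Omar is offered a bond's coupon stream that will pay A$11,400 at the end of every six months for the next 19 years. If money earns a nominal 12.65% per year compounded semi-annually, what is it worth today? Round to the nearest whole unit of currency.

A$162,710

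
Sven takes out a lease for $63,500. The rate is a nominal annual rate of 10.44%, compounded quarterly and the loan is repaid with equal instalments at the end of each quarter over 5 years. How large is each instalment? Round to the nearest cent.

$4,115.79

i = 0.1044/4 = 0.0261 per quarter; n = 5·4 = 20.
PMT = 63500 / ( [1 − (1+0.0261)^(−20)] / 0.0261 ) = 63500 / 15.428395 = 4,115.7878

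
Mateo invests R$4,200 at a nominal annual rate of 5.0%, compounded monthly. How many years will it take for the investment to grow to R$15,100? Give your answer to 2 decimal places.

25.65 years

Periodic rate i = 0.05/12 = 0.00416667.
(1+i)^n = 15100/4200 = 3.59524, so n = ln 3.59524 / ln 1.00417 = 307.7458 months
= 307.7458/12 years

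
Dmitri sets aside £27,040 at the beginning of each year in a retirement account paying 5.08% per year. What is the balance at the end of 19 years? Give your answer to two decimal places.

FV = 27040 × [(1+0.0508)^19 − 1] / 0.0508 × (1+i) = 27040 × 32.346907 = 874,660.3758
(annuity-due: payments at period start, so ×(1+i).)

£874,660.38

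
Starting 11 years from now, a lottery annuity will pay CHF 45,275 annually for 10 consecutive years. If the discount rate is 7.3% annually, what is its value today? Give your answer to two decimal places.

CHF 155,031.32

Value one period before first payment (t=10): 45275 × [1 − (1+0.073)^(−10)] / 0.073 = 45275 × 6.927208 = 313,629.3201
PV₀ = 313,629.3201 / (1+0.073)^10 = 313,629.3201 / 2.023006 = 155,031.3172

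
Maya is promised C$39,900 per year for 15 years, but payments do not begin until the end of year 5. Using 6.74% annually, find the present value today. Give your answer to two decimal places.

C$284,607.62

PV at t=4 (ordinary 15-year annuity): 39900 × a(15|0.0674) = 39900 × 9.259391 = 369,449.6994
PV₀ = 369,449.6994 / (1+0.0674)^4 = 369,449.6994 / 1.298102 = 284,607.6200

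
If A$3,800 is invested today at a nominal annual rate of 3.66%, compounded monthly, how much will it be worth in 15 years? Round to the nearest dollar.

A$6,574

Periodic rate i = 0.0366/12 = 0.00305; n = 15 × 12 = 180 periods.
3,800 × (1+0.00305)^180 = 3,800 × 1.730075 = 6,574.2831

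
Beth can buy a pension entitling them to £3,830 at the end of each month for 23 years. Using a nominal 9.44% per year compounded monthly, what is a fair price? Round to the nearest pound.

Periodic rate i = 0.0944/12 = 0.00786667; n = 23 × 12 = 276 periods.
PV = PMT · [1 − (1+i)^(−n)] / i = 3830 · 112.498265 = 430,868.3549

£430,868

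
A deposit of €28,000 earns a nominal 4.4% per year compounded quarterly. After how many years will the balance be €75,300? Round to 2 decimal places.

Periodic rate i = 0.044/4 = 0.011.
n = ln(75300/28000) / ln(1+0.011) = ln(2.68929) / 0.010940 = 90.4279 quarters
= 90.4279/4 years

22.61 years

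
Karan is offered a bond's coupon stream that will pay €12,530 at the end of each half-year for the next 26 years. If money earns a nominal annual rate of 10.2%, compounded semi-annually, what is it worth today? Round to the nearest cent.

€227,191.90

i = 0.102/2 = 0.051 per half-year; n = 26·2 = 52.
Annuity factor a(52|0.051) = 18.131836; PV = 12530 × 18.131836 = 227,191.8994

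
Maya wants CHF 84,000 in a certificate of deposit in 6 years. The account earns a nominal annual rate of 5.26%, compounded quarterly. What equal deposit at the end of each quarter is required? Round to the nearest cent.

CHF 2,999.48

Periodic rate i = 0.0526/4 = 0.01315; n = 6 × 4 = 24 periods.
PMT = 84000 / ( [(1+0.01315)^24 − 1] / 0.01315 ) = 84000 / 28.004884 = 2,999.4768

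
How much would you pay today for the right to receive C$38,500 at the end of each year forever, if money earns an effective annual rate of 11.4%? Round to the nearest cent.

PV = PMT / i = 38500 / 0.114 = 337,719.2982

C$337,719.30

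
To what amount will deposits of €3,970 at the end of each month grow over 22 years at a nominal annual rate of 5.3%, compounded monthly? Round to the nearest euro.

€1,978,320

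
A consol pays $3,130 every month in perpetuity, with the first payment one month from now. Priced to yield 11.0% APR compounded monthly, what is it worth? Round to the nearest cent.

$341,454.55

Periodic rate i = 0.11/12 = 0.00916667.
PV = C/r = 3130/0.00916667 = 341,454.5455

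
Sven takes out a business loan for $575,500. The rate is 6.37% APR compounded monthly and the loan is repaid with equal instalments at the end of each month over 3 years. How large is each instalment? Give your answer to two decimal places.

$17,604.47

i = 0.0637/12 = 0.00530833 per month; n = 3·12 = 36.
PMT = 575500 / ( [1 − (1+0.00530833)^(−36)] / 0.00530833 ) = 575500 / 32.690564 = 17,604.4684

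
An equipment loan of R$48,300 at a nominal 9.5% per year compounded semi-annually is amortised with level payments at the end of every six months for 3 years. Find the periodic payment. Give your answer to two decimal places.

Periodic rate i = 0.095/2 = 0.0475; n = 3 × 2 = 6 periods.
Annuity-PV factor = 5.116526; PMT = 48300 / 5.116526 = 9,439.9991

R$9,440.00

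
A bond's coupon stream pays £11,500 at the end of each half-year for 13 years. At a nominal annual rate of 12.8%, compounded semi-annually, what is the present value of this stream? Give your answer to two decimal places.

Periodic rate i = 0.128/2 = 0.064; n = 13 × 2 = 26 periods.
PV = PMT · [1 − (1+i)^(−n)] / i = 11500 · 12.510863 = 143,874.9258

£143,874.93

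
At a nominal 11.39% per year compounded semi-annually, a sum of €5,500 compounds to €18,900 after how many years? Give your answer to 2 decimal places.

11.14 years

Periodic rate i = 0.1139/2 = 0.05695.
n = ln(18900/5500) / ln(1+0.05695) = ln(3.43636) / 0.055387 = 22.2869 half-years
= 22.2869/2 years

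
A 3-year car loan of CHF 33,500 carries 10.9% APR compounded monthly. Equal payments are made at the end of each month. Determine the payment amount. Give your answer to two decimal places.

CHF 1,095.16

With 12 periods per year: i = 0.00908333, n = 36.
PMT = 33500 / ( [1 − (1+0.00908333)^(−36)] / 0.00908333 ) = 33500 / 30.589102 = 1,095.1613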